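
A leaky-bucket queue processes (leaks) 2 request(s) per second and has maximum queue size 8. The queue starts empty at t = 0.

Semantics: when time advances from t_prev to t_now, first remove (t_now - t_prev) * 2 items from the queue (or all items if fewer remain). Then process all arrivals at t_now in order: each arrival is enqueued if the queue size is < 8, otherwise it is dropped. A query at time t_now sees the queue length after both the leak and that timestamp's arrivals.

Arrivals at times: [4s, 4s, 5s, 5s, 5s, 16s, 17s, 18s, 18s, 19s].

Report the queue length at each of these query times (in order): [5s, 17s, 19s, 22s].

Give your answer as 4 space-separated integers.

Queue lengths at query times:
  query t=5s: backlog = 3
  query t=17s: backlog = 1
  query t=19s: backlog = 1
  query t=22s: backlog = 0

Answer: 3 1 1 0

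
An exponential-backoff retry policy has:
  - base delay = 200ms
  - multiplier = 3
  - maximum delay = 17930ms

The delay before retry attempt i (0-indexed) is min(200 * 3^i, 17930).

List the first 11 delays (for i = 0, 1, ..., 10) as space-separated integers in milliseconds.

Computing each delay:
  i=0: min(200*3^0, 17930) = 200
  i=1: min(200*3^1, 17930) = 600
  i=2: min(200*3^2, 17930) = 1800
  i=3: min(200*3^3, 17930) = 5400
  i=4: min(200*3^4, 17930) = 16200
  i=5: min(200*3^5, 17930) = 17930
  i=6: min(200*3^6, 17930) = 17930
  i=7: min(200*3^7, 17930) = 17930
  i=8: min(200*3^8, 17930) = 17930
  i=9: min(200*3^9, 17930) = 17930
  i=10: min(200*3^10, 17930) = 17930

Answer: 200 600 1800 5400 16200 17930 17930 17930 17930 17930 17930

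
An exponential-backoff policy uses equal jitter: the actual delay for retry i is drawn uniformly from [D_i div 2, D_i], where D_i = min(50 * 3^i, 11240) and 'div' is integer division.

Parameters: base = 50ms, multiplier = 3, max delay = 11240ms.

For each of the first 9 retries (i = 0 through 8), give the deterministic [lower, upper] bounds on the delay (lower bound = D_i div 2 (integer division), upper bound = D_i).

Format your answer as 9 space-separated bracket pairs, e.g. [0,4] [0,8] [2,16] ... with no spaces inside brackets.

Answer: [25,50] [75,150] [225,450] [675,1350] [2025,4050] [5620,11240] [5620,11240] [5620,11240] [5620,11240]

Derivation:
Computing bounds per retry:
  i=0: D_i=min(50*3^0,11240)=50, bounds=[25,50]
  i=1: D_i=min(50*3^1,11240)=150, bounds=[75,150]
  i=2: D_i=min(50*3^2,11240)=450, bounds=[225,450]
  i=3: D_i=min(50*3^3,11240)=1350, bounds=[675,1350]
  i=4: D_i=min(50*3^4,11240)=4050, bounds=[2025,4050]
  i=5: D_i=min(50*3^5,11240)=11240, bounds=[5620,11240]
  i=6: D_i=min(50*3^6,11240)=11240, bounds=[5620,11240]
  i=7: D_i=min(50*3^7,11240)=11240, bounds=[5620,11240]
  i=8: D_i=min(50*3^8,11240)=11240, bounds=[5620,11240]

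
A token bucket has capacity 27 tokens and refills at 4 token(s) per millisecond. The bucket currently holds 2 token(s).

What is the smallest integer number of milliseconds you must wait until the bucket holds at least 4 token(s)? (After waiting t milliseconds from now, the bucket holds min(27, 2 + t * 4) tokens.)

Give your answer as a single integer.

Answer: 1

Derivation:
Need 2 + t * 4 >= 4, so t >= 2/4.
Smallest integer t = ceil(2/4) = 1.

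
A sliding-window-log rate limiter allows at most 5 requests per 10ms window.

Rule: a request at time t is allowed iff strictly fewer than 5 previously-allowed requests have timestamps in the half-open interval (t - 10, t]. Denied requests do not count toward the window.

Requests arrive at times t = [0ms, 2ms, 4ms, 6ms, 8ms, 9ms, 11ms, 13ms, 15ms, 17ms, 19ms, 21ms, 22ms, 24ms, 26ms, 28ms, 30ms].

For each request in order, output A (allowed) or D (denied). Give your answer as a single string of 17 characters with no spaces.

Tracking allowed requests in the window:
  req#1 t=0ms: ALLOW
  req#2 t=2ms: ALLOW
  req#3 t=4ms: ALLOW
  req#4 t=6ms: ALLOW
  req#5 t=8ms: ALLOW
  req#6 t=9ms: DENY
  req#7 t=11ms: ALLOW
  req#8 t=13ms: ALLOW
  req#9 t=15ms: ALLOW
  req#10 t=17ms: ALLOW
  req#11 t=19ms: ALLOW
  req#12 t=21ms: ALLOW
  req#13 t=22ms: DENY
  req#14 t=24ms: ALLOW
  req#15 t=26ms: ALLOW
  req#16 t=28ms: ALLOW
  req#17 t=30ms: ALLOW

Answer: AAAAADAAAAAADAAAA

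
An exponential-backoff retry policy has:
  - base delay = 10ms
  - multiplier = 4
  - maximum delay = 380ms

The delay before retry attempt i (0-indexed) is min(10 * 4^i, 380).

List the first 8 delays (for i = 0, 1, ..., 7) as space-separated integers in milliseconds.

Answer: 10 40 160 380 380 380 380 380

Derivation:
Computing each delay:
  i=0: min(10*4^0, 380) = 10
  i=1: min(10*4^1, 380) = 40
  i=2: min(10*4^2, 380) = 160
  i=3: min(10*4^3, 380) = 380
  i=4: min(10*4^4, 380) = 380
  i=5: min(10*4^5, 380) = 380
  i=6: min(10*4^6, 380) = 380
  i=7: min(10*4^7, 380) = 380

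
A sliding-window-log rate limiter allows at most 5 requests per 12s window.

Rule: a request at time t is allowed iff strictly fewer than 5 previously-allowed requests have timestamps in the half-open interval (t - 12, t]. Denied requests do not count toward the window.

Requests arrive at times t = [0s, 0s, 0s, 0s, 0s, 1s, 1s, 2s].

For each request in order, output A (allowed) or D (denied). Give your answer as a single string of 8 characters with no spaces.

Answer: AAAAADDD

Derivation:
Tracking allowed requests in the window:
  req#1 t=0s: ALLOW
  req#2 t=0s: ALLOW
  req#3 t=0s: ALLOW
  req#4 t=0s: ALLOW
  req#5 t=0s: ALLOW
  req#6 t=1s: DENY
  req#7 t=1s: DENY
  req#8 t=2s: DENY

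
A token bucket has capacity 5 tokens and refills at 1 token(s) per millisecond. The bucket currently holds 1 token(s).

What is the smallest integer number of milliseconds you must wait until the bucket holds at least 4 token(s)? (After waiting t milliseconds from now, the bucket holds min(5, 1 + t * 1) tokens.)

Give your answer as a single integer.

Answer: 3

Derivation:
Need 1 + t * 1 >= 4, so t >= 3/1.
Smallest integer t = ceil(3/1) = 3.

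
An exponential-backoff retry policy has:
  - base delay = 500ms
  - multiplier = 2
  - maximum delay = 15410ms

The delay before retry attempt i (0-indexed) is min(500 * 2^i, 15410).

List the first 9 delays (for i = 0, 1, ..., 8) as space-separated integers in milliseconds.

Answer: 500 1000 2000 4000 8000 15410 15410 15410 15410

Derivation:
Computing each delay:
  i=0: min(500*2^0, 15410) = 500
  i=1: min(500*2^1, 15410) = 1000
  i=2: min(500*2^2, 15410) = 2000
  i=3: min(500*2^3, 15410) = 4000
  i=4: min(500*2^4, 15410) = 8000
  i=5: min(500*2^5, 15410) = 15410
  i=6: min(500*2^6, 15410) = 15410
  i=7: min(500*2^7, 15410) = 15410
  i=8: min(500*2^8, 15410) = 15410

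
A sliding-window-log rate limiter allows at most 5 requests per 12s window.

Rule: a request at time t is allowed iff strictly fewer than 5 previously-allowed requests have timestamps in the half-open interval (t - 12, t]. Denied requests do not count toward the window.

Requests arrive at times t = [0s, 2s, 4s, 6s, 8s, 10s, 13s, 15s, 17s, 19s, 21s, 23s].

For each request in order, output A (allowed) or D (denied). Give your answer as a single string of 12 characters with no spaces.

Answer: AAAAADAAAAAD

Derivation:
Tracking allowed requests in the window:
  req#1 t=0s: ALLOW
  req#2 t=2s: ALLOW
  req#3 t=4s: ALLOW
  req#4 t=6s: ALLOW
  req#5 t=8s: ALLOW
  req#6 t=10s: DENY
  req#7 t=13s: ALLOW
  req#8 t=15s: ALLOW
  req#9 t=17s: ALLOW
  req#10 t=19s: ALLOW
  req#11 t=21s: ALLOW
  req#12 t=23s: DENY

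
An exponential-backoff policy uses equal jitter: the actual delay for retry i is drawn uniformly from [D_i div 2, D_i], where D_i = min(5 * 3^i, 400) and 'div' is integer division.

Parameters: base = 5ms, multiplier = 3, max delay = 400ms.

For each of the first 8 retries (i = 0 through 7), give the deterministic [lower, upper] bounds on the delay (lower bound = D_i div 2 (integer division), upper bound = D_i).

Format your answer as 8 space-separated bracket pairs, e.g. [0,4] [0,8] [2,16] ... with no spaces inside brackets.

Answer: [2,5] [7,15] [22,45] [67,135] [200,400] [200,400] [200,400] [200,400]

Derivation:
Computing bounds per retry:
  i=0: D_i=min(5*3^0,400)=5, bounds=[2,5]
  i=1: D_i=min(5*3^1,400)=15, bounds=[7,15]
  i=2: D_i=min(5*3^2,400)=45, bounds=[22,45]
  i=3: D_i=min(5*3^3,400)=135, bounds=[67,135]
  i=4: D_i=min(5*3^4,400)=400, bounds=[200,400]
  i=5: D_i=min(5*3^5,400)=400, bounds=[200,400]
  i=6: D_i=min(5*3^6,400)=400, bounds=[200,400]
  i=7: D_i=min(5*3^7,400)=400, bounds=[200,400]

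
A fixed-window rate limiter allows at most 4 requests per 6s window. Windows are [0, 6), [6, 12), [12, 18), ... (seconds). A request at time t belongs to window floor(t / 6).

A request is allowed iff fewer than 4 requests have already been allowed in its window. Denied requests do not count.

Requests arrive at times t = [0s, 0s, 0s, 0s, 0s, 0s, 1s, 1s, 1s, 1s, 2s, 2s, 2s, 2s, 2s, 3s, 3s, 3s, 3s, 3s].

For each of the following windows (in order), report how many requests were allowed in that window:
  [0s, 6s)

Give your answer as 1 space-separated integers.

Answer: 4

Derivation:
Processing requests:
  req#1 t=0s (window 0): ALLOW
  req#2 t=0s (window 0): ALLOW
  req#3 t=0s (window 0): ALLOW
  req#4 t=0s (window 0): ALLOW
  req#5 t=0s (window 0): DENY
  req#6 t=0s (window 0): DENY
  req#7 t=1s (window 0): DENY
  req#8 t=1s (window 0): DENY
  req#9 t=1s (window 0): DENY
  req#10 t=1s (window 0): DENY
  req#11 t=2s (window 0): DENY
  req#12 t=2s (window 0): DENY
  req#13 t=2s (window 0): DENY
  req#14 t=2s (window 0): DENY
  req#15 t=2s (window 0): DENY
  req#16 t=3s (window 0): DENY
  req#17 t=3s (window 0): DENY
  req#18 t=3s (window 0): DENY
  req#19 t=3s (window 0): DENY
  req#20 t=3s (window 0): DENY

Allowed counts by window: 4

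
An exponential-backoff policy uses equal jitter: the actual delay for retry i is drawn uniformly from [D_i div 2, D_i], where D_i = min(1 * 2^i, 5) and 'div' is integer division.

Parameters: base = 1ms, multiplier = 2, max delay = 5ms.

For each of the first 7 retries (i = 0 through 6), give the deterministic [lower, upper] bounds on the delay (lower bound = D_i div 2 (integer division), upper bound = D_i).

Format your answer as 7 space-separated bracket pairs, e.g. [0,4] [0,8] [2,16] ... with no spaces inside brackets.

Answer: [0,1] [1,2] [2,4] [2,5] [2,5] [2,5] [2,5]

Derivation:
Computing bounds per retry:
  i=0: D_i=min(1*2^0,5)=1, bounds=[0,1]
  i=1: D_i=min(1*2^1,5)=2, bounds=[1,2]
  i=2: D_i=min(1*2^2,5)=4, bounds=[2,4]
  i=3: D_i=min(1*2^3,5)=5, bounds=[2,5]
  i=4: D_i=min(1*2^4,5)=5, bounds=[2,5]
  i=5: D_i=min(1*2^5,5)=5, bounds=[2,5]
  i=6: D_i=min(1*2^6,5)=5, bounds=[2,5]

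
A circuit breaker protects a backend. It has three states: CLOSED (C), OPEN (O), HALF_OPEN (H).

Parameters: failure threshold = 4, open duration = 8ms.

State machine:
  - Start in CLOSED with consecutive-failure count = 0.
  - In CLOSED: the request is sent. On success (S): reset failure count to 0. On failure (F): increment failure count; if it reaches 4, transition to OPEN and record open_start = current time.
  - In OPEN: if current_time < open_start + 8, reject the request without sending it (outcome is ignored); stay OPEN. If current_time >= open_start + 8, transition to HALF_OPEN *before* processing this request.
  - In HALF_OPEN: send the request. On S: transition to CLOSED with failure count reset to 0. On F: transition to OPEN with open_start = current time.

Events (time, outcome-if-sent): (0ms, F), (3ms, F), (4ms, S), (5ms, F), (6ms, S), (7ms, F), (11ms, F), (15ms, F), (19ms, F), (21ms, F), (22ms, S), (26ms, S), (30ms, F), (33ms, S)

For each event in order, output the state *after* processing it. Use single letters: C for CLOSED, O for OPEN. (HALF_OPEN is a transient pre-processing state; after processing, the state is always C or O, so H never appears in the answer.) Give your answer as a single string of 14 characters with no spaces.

State after each event:
  event#1 t=0ms outcome=F: state=CLOSED
  event#2 t=3ms outcome=F: state=CLOSED
  event#3 t=4ms outcome=S: state=CLOSED
  event#4 t=5ms outcome=F: state=CLOSED
  event#5 t=6ms outcome=S: state=CLOSED
  event#6 t=7ms outcome=F: state=CLOSED
  event#7 t=11ms outcome=F: state=CLOSED
  event#8 t=15ms outcome=F: state=CLOSED
  event#9 t=19ms outcome=F: state=OPEN
  event#10 t=21ms outcome=F: state=OPEN
  event#11 t=22ms outcome=S: state=OPEN
  event#12 t=26ms outcome=S: state=OPEN
  event#13 t=30ms outcome=F: state=OPEN
  event#14 t=33ms outcome=S: state=OPEN

Answer: CCCCCCCCOOOOOO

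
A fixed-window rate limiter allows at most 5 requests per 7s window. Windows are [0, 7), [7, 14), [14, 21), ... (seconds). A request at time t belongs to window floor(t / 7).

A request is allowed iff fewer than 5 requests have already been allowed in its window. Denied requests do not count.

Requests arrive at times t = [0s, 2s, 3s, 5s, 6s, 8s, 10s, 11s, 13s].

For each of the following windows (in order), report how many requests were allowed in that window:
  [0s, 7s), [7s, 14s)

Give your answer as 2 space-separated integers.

Processing requests:
  req#1 t=0s (window 0): ALLOW
  req#2 t=2s (window 0): ALLOW
  req#3 t=3s (window 0): ALLOW
  req#4 t=5s (window 0): ALLOW
  req#5 t=6s (window 0): ALLOW
  req#6 t=8s (window 1): ALLOW
  req#7 t=10s (window 1): ALLOW
  req#8 t=11s (window 1): ALLOW
  req#9 t=13s (window 1): ALLOW

Allowed counts by window: 5 4

Answer: 5 4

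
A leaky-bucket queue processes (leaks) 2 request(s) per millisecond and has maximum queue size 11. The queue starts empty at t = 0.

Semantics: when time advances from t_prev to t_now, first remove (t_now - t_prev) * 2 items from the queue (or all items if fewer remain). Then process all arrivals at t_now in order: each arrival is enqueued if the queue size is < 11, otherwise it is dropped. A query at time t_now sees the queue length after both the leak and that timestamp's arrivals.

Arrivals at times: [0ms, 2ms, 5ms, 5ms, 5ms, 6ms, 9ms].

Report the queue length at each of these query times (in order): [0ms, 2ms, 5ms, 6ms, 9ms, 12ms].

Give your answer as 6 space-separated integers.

Answer: 1 1 3 2 1 0

Derivation:
Queue lengths at query times:
  query t=0ms: backlog = 1
  query t=2ms: backlog = 1
  query t=5ms: backlog = 3
  query t=6ms: backlog = 2
  query t=9ms: backlog = 1
  query t=12ms: backlog = 0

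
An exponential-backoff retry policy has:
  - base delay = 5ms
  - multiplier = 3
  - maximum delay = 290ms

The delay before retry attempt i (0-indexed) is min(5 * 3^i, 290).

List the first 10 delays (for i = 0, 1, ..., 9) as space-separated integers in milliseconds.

Answer: 5 15 45 135 290 290 290 290 290 290

Derivation:
Computing each delay:
  i=0: min(5*3^0, 290) = 5
  i=1: min(5*3^1, 290) = 15
  i=2: min(5*3^2, 290) = 45
  i=3: min(5*3^3, 290) = 135
  i=4: min(5*3^4, 290) = 290
  i=5: min(5*3^5, 290) = 290
  i=6: min(5*3^6, 290) = 290
  i=7: min(5*3^7, 290) = 290
  i=8: min(5*3^8, 290) = 290
  i=9: min(5*3^9, 290) = 290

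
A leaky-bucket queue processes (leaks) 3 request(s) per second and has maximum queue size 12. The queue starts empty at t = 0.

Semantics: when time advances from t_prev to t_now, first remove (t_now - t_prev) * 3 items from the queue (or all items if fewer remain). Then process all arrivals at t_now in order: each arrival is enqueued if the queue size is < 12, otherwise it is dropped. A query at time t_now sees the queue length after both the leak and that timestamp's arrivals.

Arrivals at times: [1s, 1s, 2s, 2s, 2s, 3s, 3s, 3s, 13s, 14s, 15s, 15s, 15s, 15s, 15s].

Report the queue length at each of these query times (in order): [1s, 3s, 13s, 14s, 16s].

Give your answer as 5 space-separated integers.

Answer: 2 3 1 1 2

Derivation:
Queue lengths at query times:
  query t=1s: backlog = 2
  query t=3s: backlog = 3
  query t=13s: backlog = 1
  query t=14s: backlog = 1
  query t=16s: backlog = 2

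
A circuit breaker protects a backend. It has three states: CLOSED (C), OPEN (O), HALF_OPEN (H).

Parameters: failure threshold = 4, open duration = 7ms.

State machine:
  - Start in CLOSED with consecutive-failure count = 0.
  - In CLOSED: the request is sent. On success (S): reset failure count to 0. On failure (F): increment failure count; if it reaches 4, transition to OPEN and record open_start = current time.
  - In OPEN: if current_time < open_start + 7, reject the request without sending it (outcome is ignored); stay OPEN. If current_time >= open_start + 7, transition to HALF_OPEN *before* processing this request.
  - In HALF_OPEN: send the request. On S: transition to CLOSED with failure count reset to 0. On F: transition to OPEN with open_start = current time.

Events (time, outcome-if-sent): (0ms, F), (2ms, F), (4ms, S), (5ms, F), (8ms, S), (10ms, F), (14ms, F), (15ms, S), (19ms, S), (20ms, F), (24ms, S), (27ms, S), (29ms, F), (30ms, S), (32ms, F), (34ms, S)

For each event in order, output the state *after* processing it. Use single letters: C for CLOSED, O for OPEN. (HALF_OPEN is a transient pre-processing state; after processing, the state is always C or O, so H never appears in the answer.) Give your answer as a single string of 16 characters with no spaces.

Answer: CCCCCCCCCCCCCCCC

Derivation:
State after each event:
  event#1 t=0ms outcome=F: state=CLOSED
  event#2 t=2ms outcome=F: state=CLOSED
  event#3 t=4ms outcome=S: state=CLOSED
  event#4 t=5ms outcome=F: state=CLOSED
  event#5 t=8ms outcome=S: state=CLOSED
  event#6 t=10ms outcome=F: state=CLOSED
  event#7 t=14ms outcome=F: state=CLOSED
  event#8 t=15ms outcome=S: state=CLOSED
  event#9 t=19ms outcome=S: state=CLOSED
  event#10 t=20ms outcome=F: state=CLOSED
  event#11 t=24ms outcome=S: state=CLOSED
  event#12 t=27ms outcome=S: state=CLOSED
  event#13 t=29ms outcome=F: state=CLOSED
  event#14 t=30ms outcome=S: state=CLOSED
  event#15 t=32ms outcome=F: state=CLOSED
  event#16 t=34ms outcome=S: state=CLOSED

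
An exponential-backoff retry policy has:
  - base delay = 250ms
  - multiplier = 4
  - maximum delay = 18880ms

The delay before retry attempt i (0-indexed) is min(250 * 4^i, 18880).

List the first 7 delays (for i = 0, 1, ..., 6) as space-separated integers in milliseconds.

Answer: 250 1000 4000 16000 18880 18880 18880

Derivation:
Computing each delay:
  i=0: min(250*4^0, 18880) = 250
  i=1: min(250*4^1, 18880) = 1000
  i=2: min(250*4^2, 18880) = 4000
  i=3: min(250*4^3, 18880) = 16000
  i=4: min(250*4^4, 18880) = 18880
  i=5: min(250*4^5, 18880) = 18880
  i=6: min(250*4^6, 18880) = 18880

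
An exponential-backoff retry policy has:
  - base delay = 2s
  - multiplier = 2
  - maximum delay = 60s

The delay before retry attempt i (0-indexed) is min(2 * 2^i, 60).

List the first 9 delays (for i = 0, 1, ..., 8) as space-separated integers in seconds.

Computing each delay:
  i=0: min(2*2^0, 60) = 2
  i=1: min(2*2^1, 60) = 4
  i=2: min(2*2^2, 60) = 8
  i=3: min(2*2^3, 60) = 16
  i=4: min(2*2^4, 60) = 32
  i=5: min(2*2^5, 60) = 60
  i=6: min(2*2^6, 60) = 60
  i=7: min(2*2^7, 60) = 60
  i=8: min(2*2^8, 60) = 60

Answer: 2 4 8 16 32 60 60 60 60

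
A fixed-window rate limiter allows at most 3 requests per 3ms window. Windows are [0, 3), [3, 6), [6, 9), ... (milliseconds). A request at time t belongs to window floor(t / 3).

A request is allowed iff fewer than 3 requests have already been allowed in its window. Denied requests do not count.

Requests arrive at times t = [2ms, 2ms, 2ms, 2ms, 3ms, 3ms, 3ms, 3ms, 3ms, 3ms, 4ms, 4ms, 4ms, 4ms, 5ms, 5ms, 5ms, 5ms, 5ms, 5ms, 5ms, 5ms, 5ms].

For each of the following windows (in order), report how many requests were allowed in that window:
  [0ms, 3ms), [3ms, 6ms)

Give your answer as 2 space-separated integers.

Answer: 3 3

Derivation:
Processing requests:
  req#1 t=2ms (window 0): ALLOW
  req#2 t=2ms (window 0): ALLOW
  req#3 t=2ms (window 0): ALLOW
  req#4 t=2ms (window 0): DENY
  req#5 t=3ms (window 1): ALLOW
  req#6 t=3ms (window 1): ALLOW
  req#7 t=3ms (window 1): ALLOW
  req#8 t=3ms (window 1): DENY
  req#9 t=3ms (window 1): DENY
  req#10 t=3ms (window 1): DENY
  req#11 t=4ms (window 1): DENY
  req#12 t=4ms (window 1): DENY
  req#13 t=4ms (window 1): DENY
  req#14 t=4ms (window 1): DENY
  req#15 t=5ms (window 1): DENY
  req#16 t=5ms (window 1): DENY
  req#17 t=5ms (window 1): DENY
  req#18 t=5ms (window 1): DENY
  req#19 t=5ms (window 1): DENY
  req#20 t=5ms (window 1): DENY
  req#21 t=5ms (window 1): DENY
  req#22 t=5ms (window 1): DENY
  req#23 t=5ms (window 1): DENY

Allowed counts by window: 3 3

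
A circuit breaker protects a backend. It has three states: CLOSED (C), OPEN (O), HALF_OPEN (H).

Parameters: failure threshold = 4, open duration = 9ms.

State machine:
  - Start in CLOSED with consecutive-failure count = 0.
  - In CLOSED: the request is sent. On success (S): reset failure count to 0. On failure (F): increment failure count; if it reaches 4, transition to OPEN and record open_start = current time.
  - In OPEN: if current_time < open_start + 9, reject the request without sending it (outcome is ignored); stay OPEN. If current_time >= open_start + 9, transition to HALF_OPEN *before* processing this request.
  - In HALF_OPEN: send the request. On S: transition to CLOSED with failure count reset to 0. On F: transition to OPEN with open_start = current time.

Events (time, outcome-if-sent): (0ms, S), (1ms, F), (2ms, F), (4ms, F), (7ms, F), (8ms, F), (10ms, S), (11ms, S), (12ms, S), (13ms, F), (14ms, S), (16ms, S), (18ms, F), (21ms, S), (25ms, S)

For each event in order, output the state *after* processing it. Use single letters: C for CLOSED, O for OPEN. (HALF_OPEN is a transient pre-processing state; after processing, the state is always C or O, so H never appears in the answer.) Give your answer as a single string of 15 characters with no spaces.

State after each event:
  event#1 t=0ms outcome=S: state=CLOSED
  event#2 t=1ms outcome=F: state=CLOSED
  event#3 t=2ms outcome=F: state=CLOSED
  event#4 t=4ms outcome=F: state=CLOSED
  event#5 t=7ms outcome=F: state=OPEN
  event#6 t=8ms outcome=F: state=OPEN
  event#7 t=10ms outcome=S: state=OPEN
  event#8 t=11ms outcome=S: state=OPEN
  event#9 t=12ms outcome=S: state=OPEN
  event#10 t=13ms outcome=F: state=OPEN
  event#11 t=14ms outcome=S: state=OPEN
  event#12 t=16ms outcome=S: state=CLOSED
  event#13 t=18ms outcome=F: state=CLOSED
  event#14 t=21ms outcome=S: state=CLOSED
  event#15 t=25ms outcome=S: state=CLOSED

Answer: CCCCOOOOOOOCCCC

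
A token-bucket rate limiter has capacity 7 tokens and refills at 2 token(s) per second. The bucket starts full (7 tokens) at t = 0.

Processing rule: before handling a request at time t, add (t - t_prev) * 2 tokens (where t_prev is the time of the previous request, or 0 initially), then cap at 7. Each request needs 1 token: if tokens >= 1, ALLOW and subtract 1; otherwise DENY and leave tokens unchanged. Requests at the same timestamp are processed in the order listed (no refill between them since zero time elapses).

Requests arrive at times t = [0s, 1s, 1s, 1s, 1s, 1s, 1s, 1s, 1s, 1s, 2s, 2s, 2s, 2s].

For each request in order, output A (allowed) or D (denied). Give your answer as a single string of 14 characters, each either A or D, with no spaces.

Answer: AAAAAAAADDAADD

Derivation:
Simulating step by step:
  req#1 t=0s: ALLOW
  req#2 t=1s: ALLOW
  req#3 t=1s: ALLOW
  req#4 t=1s: ALLOW
  req#5 t=1s: ALLOW
  req#6 t=1s: ALLOW
  req#7 t=1s: ALLOW
  req#8 t=1s: ALLOW
  req#9 t=1s: DENY
  req#10 t=1s: DENY
  req#11 t=2s: ALLOW
  req#12 t=2s: ALLOW
  req#13 t=2s: DENY
  req#14 t=2s: DENY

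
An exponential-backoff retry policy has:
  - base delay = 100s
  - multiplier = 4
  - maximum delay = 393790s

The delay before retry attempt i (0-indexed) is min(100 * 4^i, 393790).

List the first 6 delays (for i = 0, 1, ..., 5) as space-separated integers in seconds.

Answer: 100 400 1600 6400 25600 102400

Derivation:
Computing each delay:
  i=0: min(100*4^0, 393790) = 100
  i=1: min(100*4^1, 393790) = 400
  i=2: min(100*4^2, 393790) = 1600
  i=3: min(100*4^3, 393790) = 6400
  i=4: min(100*4^4, 393790) = 25600
  i=5: min(100*4^5, 393790) = 102400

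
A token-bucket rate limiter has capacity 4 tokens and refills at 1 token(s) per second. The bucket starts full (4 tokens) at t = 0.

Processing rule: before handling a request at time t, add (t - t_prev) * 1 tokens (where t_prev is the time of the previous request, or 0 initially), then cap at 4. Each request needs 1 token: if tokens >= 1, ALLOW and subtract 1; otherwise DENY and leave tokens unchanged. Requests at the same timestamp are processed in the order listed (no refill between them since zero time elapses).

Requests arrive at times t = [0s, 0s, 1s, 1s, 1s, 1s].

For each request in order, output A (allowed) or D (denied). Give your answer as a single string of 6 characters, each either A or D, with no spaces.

Simulating step by step:
  req#1 t=0s: ALLOW
  req#2 t=0s: ALLOW
  req#3 t=1s: ALLOW
  req#4 t=1s: ALLOW
  req#5 t=1s: ALLOW
  req#6 t=1s: DENY

Answer: AAAAAD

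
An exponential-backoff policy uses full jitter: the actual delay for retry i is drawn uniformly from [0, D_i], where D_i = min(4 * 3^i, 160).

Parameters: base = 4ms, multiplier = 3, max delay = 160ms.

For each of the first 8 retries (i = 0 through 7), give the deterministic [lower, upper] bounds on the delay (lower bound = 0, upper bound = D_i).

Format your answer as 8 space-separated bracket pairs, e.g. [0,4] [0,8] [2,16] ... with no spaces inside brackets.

Answer: [0,4] [0,12] [0,36] [0,108] [0,160] [0,160] [0,160] [0,160]

Derivation:
Computing bounds per retry:
  i=0: D_i=min(4*3^0,160)=4, bounds=[0,4]
  i=1: D_i=min(4*3^1,160)=12, bounds=[0,12]
  i=2: D_i=min(4*3^2,160)=36, bounds=[0,36]
  i=3: D_i=min(4*3^3,160)=108, bounds=[0,108]
  i=4: D_i=min(4*3^4,160)=160, bounds=[0,160]
  i=5: D_i=min(4*3^5,160)=160, bounds=[0,160]
  i=6: D_i=min(4*3^6,160)=160, bounds=[0,160]
  i=7: D_i=min(4*3^7,160)=160, bounds=[0,160]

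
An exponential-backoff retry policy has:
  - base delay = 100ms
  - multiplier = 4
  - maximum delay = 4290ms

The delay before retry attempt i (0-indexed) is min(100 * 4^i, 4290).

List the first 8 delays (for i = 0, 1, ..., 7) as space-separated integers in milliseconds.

Answer: 100 400 1600 4290 4290 4290 4290 4290

Derivation:
Computing each delay:
  i=0: min(100*4^0, 4290) = 100
  i=1: min(100*4^1, 4290) = 400
  i=2: min(100*4^2, 4290) = 1600
  i=3: min(100*4^3, 4290) = 4290
  i=4: min(100*4^4, 4290) = 4290
  i=5: min(100*4^5, 4290) = 4290
  i=6: min(100*4^6, 4290) = 4290
  i=7: min(100*4^7, 4290) = 4290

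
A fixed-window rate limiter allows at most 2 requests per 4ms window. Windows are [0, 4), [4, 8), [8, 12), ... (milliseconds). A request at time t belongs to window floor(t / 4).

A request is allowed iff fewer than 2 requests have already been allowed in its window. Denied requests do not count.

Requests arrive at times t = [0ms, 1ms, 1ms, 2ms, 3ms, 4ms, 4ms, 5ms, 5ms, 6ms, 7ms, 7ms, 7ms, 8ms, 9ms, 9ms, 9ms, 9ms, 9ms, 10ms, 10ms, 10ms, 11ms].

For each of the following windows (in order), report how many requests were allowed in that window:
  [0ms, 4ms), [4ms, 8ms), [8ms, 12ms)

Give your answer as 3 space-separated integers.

Processing requests:
  req#1 t=0ms (window 0): ALLOW
  req#2 t=1ms (window 0): ALLOW
  req#3 t=1ms (window 0): DENY
  req#4 t=2ms (window 0): DENY
  req#5 t=3ms (window 0): DENY
  req#6 t=4ms (window 1): ALLOW
  req#7 t=4ms (window 1): ALLOW
  req#8 t=5ms (window 1): DENY
  req#9 t=5ms (window 1): DENY
  req#10 t=6ms (window 1): DENY
  req#11 t=7ms (window 1): DENY
  req#12 t=7ms (window 1): DENY
  req#13 t=7ms (window 1): DENY
  req#14 t=8ms (window 2): ALLOW
  req#15 t=9ms (window 2): ALLOW
  req#16 t=9ms (window 2): DENY
  req#17 t=9ms (window 2): DENY
  req#18 t=9ms (window 2): DENY
  req#19 t=9ms (window 2): DENY
  req#20 t=10ms (window 2): DENY
  req#21 t=10ms (window 2): DENY
  req#22 t=10ms (window 2): DENY
  req#23 t=11ms (window 2): DENY

Allowed counts by window: 2 2 2

Answer: 2 2 2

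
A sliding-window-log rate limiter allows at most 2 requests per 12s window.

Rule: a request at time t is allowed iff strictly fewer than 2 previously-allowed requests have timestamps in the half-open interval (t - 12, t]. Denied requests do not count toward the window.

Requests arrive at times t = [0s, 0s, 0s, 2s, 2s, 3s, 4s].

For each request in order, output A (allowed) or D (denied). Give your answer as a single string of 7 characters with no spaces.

Answer: AADDDDD

Derivation:
Tracking allowed requests in the window:
  req#1 t=0s: ALLOW
  req#2 t=0s: ALLOW
  req#3 t=0s: DENY
  req#4 t=2s: DENY
  req#5 t=2s: DENY
  req#6 t=3s: DENY
  req#7 t=4s: DENY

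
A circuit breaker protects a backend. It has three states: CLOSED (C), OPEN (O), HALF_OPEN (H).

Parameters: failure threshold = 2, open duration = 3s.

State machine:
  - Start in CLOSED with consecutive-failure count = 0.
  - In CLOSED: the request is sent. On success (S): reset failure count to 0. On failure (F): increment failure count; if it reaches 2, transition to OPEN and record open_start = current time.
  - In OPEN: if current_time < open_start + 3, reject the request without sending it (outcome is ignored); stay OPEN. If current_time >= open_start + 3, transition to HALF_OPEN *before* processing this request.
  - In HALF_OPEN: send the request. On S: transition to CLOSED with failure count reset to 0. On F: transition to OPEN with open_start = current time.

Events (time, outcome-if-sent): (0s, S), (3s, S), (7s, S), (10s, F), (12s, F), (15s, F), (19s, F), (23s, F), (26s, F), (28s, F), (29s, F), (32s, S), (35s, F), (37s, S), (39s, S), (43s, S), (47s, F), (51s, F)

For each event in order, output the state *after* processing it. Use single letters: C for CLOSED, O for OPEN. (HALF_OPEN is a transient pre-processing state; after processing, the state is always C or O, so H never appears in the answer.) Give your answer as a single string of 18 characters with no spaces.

Answer: CCCCOOOOOOOCCCCCCO

Derivation:
State after each event:
  event#1 t=0s outcome=S: state=CLOSED
  event#2 t=3s outcome=S: state=CLOSED
  event#3 t=7s outcome=S: state=CLOSED
  event#4 t=10s outcome=F: state=CLOSED
  event#5 t=12s outcome=F: state=OPEN
  event#6 t=15s outcome=F: state=OPEN
  event#7 t=19s outcome=F: state=OPEN
  event#8 t=23s outcome=F: state=OPEN
  event#9 t=26s outcome=F: state=OPEN
  event#10 t=28s outcome=F: state=OPEN
  event#11 t=29s outcome=F: state=OPEN
  event#12 t=32s outcome=S: state=CLOSED
  event#13 t=35s outcome=F: state=CLOSED
  event#14 t=37s outcome=S: state=CLOSED
  event#15 t=39s outcome=S: state=CLOSED
  event#16 t=43s outcome=S: state=CLOSED
  event#17 t=47s outcome=F: state=CLOSED
  event#18 t=51s outcome=F: state=OPEN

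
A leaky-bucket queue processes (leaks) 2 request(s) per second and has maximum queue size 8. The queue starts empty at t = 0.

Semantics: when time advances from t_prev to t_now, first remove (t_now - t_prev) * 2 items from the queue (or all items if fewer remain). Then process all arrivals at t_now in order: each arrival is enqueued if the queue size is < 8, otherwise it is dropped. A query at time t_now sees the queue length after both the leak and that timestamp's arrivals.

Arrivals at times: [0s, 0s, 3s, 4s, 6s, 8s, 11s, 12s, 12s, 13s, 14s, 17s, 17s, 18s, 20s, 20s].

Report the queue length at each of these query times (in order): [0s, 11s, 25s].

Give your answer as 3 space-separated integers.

Queue lengths at query times:
  query t=0s: backlog = 2
  query t=11s: backlog = 1
  query t=25s: backlog = 0

Answer: 2 1 0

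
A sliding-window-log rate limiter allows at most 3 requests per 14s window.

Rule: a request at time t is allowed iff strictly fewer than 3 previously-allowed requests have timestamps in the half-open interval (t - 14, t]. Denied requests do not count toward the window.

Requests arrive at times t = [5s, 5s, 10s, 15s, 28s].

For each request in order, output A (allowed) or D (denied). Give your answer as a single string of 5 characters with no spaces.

Answer: AAADA

Derivation:
Tracking allowed requests in the window:
  req#1 t=5s: ALLOW
  req#2 t=5s: ALLOW
  req#3 t=10s: ALLOW
  req#4 t=15s: DENY
  req#5 t=28s: ALLOW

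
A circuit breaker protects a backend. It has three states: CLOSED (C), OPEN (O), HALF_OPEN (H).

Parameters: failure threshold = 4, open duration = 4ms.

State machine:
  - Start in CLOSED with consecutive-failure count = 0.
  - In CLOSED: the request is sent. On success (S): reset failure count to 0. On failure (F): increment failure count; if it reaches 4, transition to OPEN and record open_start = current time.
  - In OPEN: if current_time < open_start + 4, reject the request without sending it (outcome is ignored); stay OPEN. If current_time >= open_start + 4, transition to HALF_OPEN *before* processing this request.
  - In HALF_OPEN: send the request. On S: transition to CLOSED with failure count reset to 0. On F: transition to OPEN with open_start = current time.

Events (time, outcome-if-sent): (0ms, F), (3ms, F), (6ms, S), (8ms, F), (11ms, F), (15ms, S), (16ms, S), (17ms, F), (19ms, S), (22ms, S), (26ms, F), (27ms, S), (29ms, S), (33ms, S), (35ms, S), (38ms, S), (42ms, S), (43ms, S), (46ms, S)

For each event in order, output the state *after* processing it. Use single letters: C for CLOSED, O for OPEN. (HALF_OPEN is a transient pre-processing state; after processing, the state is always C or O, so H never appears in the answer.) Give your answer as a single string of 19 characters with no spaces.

State after each event:
  event#1 t=0ms outcome=F: state=CLOSED
  event#2 t=3ms outcome=F: state=CLOSED
  event#3 t=6ms outcome=S: state=CLOSED
  event#4 t=8ms outcome=F: state=CLOSED
  event#5 t=11ms outcome=F: state=CLOSED
  event#6 t=15ms outcome=S: state=CLOSED
  event#7 t=16ms outcome=S: state=CLOSED
  event#8 t=17ms outcome=F: state=CLOSED
  event#9 t=19ms outcome=S: state=CLOSED
  event#10 t=22ms outcome=S: state=CLOSED
  event#11 t=26ms outcome=F: state=CLOSED
  event#12 t=27ms outcome=S: state=CLOSED
  event#13 t=29ms outcome=S: state=CLOSED
  event#14 t=33ms outcome=S: state=CLOSED
  event#15 t=35ms outcome=S: state=CLOSED
  event#16 t=38ms outcome=S: state=CLOSED
  event#17 t=42ms outcome=S: state=CLOSED
  event#18 t=43ms outcome=S: state=CLOSED
  event#19 t=46ms outcome=S: state=CLOSED

Answer: CCCCCCCCCCCCCCCCCCC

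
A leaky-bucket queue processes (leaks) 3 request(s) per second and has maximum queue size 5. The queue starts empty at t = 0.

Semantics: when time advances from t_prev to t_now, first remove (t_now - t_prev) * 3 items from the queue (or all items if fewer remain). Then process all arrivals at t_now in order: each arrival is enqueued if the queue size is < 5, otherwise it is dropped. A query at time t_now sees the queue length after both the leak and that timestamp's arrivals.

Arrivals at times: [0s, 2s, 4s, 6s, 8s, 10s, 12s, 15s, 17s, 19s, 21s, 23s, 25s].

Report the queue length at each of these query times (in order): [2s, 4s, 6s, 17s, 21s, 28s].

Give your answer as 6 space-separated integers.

Answer: 1 1 1 1 1 0

Derivation:
Queue lengths at query times:
  query t=2s: backlog = 1
  query t=4s: backlog = 1
  query t=6s: backlog = 1
  query t=17s: backlog = 1
  query t=21s: backlog = 1
  query t=28s: backlog = 0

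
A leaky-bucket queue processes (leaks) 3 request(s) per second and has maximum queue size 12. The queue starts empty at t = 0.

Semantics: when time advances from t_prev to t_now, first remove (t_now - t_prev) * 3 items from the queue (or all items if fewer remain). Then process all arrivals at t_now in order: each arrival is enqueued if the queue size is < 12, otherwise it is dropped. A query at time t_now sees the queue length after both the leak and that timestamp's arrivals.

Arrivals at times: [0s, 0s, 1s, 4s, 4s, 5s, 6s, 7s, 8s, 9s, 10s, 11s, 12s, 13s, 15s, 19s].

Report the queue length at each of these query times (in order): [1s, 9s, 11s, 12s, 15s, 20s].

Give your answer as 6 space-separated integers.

Answer: 1 1 1 1 1 0

Derivation:
Queue lengths at query times:
  query t=1s: backlog = 1
  query t=9s: backlog = 1
  query t=11s: backlog = 1
  query t=12s: backlog = 1
  query t=15s: backlog = 1
  query t=20s: backlog = 0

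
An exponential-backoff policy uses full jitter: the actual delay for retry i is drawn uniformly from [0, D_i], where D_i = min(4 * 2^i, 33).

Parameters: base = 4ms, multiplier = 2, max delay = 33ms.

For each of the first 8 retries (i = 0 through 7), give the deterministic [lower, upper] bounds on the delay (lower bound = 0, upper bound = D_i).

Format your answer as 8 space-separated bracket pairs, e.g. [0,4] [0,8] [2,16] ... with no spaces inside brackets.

Computing bounds per retry:
  i=0: D_i=min(4*2^0,33)=4, bounds=[0,4]
  i=1: D_i=min(4*2^1,33)=8, bounds=[0,8]
  i=2: D_i=min(4*2^2,33)=16, bounds=[0,16]
  i=3: D_i=min(4*2^3,33)=32, bounds=[0,32]
  i=4: D_i=min(4*2^4,33)=33, bounds=[0,33]
  i=5: D_i=min(4*2^5,33)=33, bounds=[0,33]
  i=6: D_i=min(4*2^6,33)=33, bounds=[0,33]
  i=7: D_i=min(4*2^7,33)=33, bounds=[0,33]

Answer: [0,4] [0,8] [0,16] [0,32] [0,33] [0,33] [0,33] [0,33]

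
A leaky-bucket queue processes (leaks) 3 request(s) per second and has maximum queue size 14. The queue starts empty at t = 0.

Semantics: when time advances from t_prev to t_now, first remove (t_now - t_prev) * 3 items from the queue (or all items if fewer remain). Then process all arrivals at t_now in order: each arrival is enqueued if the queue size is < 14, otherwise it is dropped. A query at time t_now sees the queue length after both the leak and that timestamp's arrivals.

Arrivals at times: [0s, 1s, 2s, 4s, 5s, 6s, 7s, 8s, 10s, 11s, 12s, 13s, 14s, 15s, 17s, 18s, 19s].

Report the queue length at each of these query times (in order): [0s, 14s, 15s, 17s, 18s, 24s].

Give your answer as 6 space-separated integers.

Answer: 1 1 1 1 1 0

Derivation:
Queue lengths at query times:
  query t=0s: backlog = 1
  query t=14s: backlog = 1
  query t=15s: backlog = 1
  query t=17s: backlog = 1
  query t=18s: backlog = 1
  query t=24s: backlog = 0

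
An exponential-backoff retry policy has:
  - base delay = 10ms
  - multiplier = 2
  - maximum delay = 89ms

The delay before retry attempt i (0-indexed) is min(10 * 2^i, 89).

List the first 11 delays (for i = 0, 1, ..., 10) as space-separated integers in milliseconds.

Computing each delay:
  i=0: min(10*2^0, 89) = 10
  i=1: min(10*2^1, 89) = 20
  i=2: min(10*2^2, 89) = 40
  i=3: min(10*2^3, 89) = 80
  i=4: min(10*2^4, 89) = 89
  i=5: min(10*2^5, 89) = 89
  i=6: min(10*2^6, 89) = 89
  i=7: min(10*2^7, 89) = 89
  i=8: min(10*2^8, 89) = 89
  i=9: min(10*2^9, 89) = 89
  i=10: min(10*2^10, 89) = 89

Answer: 10 20 40 80 89 89 89 89 89 89 89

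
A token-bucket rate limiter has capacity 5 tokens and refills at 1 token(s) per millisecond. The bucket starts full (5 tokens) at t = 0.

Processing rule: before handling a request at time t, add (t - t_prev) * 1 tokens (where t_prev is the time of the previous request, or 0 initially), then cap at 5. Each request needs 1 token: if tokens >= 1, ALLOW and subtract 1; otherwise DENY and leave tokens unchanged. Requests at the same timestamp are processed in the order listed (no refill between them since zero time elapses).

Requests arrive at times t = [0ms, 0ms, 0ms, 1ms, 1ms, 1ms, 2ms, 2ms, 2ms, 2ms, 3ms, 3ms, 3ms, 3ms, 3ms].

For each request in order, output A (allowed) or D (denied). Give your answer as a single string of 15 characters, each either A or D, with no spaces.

Answer: AAAAAAADDDADDDD

Derivation:
Simulating step by step:
  req#1 t=0ms: ALLOW
  req#2 t=0ms: ALLOW
  req#3 t=0ms: ALLOW
  req#4 t=1ms: ALLOW
  req#5 t=1ms: ALLOW
  req#6 t=1ms: ALLOW
  req#7 t=2ms: ALLOW
  req#8 t=2ms: DENY
  req#9 t=2ms: DENY
  req#10 t=2ms: DENY
  req#11 t=3ms: ALLOW
  req#12 t=3ms: DENY
  req#13 t=3ms: DENY
  req#14 t=3ms: DENY
  req#15 t=3ms: DENY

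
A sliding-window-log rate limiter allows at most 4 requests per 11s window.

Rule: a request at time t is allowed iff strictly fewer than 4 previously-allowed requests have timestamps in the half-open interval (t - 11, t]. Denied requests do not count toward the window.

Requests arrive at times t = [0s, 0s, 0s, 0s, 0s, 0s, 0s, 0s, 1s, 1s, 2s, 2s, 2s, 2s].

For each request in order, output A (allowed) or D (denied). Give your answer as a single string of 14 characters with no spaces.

Tracking allowed requests in the window:
  req#1 t=0s: ALLOW
  req#2 t=0s: ALLOW
  req#3 t=0s: ALLOW
  req#4 t=0s: ALLOW
  req#5 t=0s: DENY
  req#6 t=0s: DENY
  req#7 t=0s: DENY
  req#8 t=0s: DENY
  req#9 t=1s: DENY
  req#10 t=1s: DENY
  req#11 t=2s: DENY
  req#12 t=2s: DENY
  req#13 t=2s: DENY
  req#14 t=2s: DENY

Answer: AAAADDDDDDDDDD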